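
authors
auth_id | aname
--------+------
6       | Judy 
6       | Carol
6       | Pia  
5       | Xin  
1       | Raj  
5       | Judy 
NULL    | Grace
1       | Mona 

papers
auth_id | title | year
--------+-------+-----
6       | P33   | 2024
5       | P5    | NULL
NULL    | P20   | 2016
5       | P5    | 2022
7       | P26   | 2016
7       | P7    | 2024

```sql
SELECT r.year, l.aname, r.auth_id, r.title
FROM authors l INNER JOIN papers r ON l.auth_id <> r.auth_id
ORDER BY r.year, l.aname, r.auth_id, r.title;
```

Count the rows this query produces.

28

INNER JOIN keeps only pairs where the ON condition holds.
Matching on l.auth_id <> r.auth_id. A NULL in a compared column never satisfies the condition.
- l (auth_id=6) pairs with 4 row(s) of r.
- l (auth_id=6) pairs with 4 row(s) of r.
- l (auth_id=6) pairs with 4 row(s) of r.
- l (auth_id=5) pairs with 3 row(s) of r.
- l (auth_id=1) pairs with 5 row(s) of r.
- l (auth_id=5) pairs with 3 row(s) of r.
- l (auth_id=NULL) has no partner → excluded.
- l (auth_id=1) pairs with 5 row(s) of r.
Total: 28 rows.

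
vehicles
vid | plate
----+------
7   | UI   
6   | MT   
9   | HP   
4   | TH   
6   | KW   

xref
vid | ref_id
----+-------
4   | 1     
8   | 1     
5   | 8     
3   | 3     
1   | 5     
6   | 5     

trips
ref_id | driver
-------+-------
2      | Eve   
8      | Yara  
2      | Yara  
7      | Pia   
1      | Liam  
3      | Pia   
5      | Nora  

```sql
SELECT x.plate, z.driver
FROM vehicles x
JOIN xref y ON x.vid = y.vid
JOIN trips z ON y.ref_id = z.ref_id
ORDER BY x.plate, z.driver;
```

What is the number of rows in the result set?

3

Evaluate left to right. First `vehicles x INNER JOIN xref y` on vid: 3 row(s).
Then INNER JOIN `trips z` on ref_id: keep only rows whose y.ref_id appears in z.
Result: 3 row(s).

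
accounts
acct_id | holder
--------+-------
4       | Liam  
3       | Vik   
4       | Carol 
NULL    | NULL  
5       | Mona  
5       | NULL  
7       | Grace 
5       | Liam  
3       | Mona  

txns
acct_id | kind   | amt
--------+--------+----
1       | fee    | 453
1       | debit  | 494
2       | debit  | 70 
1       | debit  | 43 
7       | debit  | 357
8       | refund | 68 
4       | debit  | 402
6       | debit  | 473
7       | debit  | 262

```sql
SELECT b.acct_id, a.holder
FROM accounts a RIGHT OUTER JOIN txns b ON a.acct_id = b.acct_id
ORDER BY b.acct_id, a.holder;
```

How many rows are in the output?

10

RIGHT JOIN keeps every row from `txns`; unmatched rows get NULL for `accounts`'s columns.
Matching on a.acct_id = b.acct_id. A NULL in a compared column never satisfies the condition.
- a[0] acct_id=4 → 1 match(es) in b → 1 row(s).
- a[1] acct_id=3 → no match.
- a[2] acct_id=4 → 1 match(es) in b → 1 row(s).
- a[3] acct_id=NULL → no match.
- a[4] acct_id=5 → no match.
- a[5] acct_id=5 → no match.
- a[6] acct_id=7 → 2 match(es) in b → 2 row(s).
- a[7] acct_id=5 → no match.
- a[8] acct_id=3 → no match.
- plus 6 unmatched b row(s), each kept with NULL a columns.
Total: 4 matched + 6 padded = 10 rows.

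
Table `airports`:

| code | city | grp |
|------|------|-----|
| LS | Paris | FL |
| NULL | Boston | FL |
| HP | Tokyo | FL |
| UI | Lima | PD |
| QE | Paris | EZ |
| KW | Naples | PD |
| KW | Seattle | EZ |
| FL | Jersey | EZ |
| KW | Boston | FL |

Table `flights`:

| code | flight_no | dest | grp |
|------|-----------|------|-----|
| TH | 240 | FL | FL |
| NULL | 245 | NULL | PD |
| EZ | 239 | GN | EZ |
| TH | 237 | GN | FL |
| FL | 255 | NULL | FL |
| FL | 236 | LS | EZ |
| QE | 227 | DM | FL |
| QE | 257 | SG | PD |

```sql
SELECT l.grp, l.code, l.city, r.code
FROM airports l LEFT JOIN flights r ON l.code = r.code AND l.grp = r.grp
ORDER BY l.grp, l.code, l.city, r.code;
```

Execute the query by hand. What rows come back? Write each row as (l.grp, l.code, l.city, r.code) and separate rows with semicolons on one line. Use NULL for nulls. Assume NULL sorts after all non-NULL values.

(EZ, FL, Jersey, FL); (EZ, KW, Seattle, NULL); (EZ, QE, Paris, NULL); (FL, HP, Tokyo, NULL); (FL, KW, Boston, NULL); (FL, LS, Paris, NULL); (FL, NULL, Boston, NULL); (PD, KW, Naples, NULL); (PD, UI, Lima, NULL)

LEFT JOIN keeps every row from `airports`; unmatched rows get NULL for `flights`'s columns.
Matching on l.code = r.code AND l.grp = r.grp. A NULL in a compared column never satisfies the condition.
- l[0] code=LS, grp=FL → no match; kept with NULLs on the r side.
- l[1] code=NULL, grp=FL → no match; kept with NULLs on the r side.
- l[2] code=HP, grp=FL → no match; kept with NULLs on the r side.
- l[3] code=UI, grp=PD → no match; kept with NULLs on the r side.
- l[4] code=QE, grp=EZ → no match; kept with NULLs on the r side.
- l[5] code=KW, grp=PD → no match; kept with NULLs on the r side.
- l[6] code=KW, grp=EZ → no match; kept with NULLs on the r side.
- l[7] code=FL, grp=EZ → 1 match(es) in r → 1 row(s).
- l[8] code=KW, grp=FL → no match; kept with NULLs on the r side.
After projecting and ordering:
l.grp | l.code | l.city | r.code
EZ | FL | Jersey | FL
EZ | KW | Seattle | NULL
EZ | QE | Paris | NULL
FL | HP | Tokyo | NULL
FL | KW | Boston | NULL
FL | LS | Paris | NULL
FL | NULL | Boston | NULL
PD | KW | Naples | NULL
PD | UI | Lima | NULL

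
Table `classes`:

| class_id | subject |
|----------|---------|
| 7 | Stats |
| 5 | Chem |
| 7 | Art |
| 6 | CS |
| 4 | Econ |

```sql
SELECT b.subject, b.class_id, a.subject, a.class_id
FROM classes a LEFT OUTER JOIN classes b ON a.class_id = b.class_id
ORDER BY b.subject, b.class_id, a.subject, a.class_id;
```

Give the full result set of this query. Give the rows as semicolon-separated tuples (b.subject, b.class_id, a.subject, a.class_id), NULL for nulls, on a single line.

(Art, 7, Art, 7); (Art, 7, Stats, 7); (CS, 6, CS, 6); (Chem, 5, Chem, 5); (Econ, 4, Econ, 4); (Stats, 7, Art, 7); (Stats, 7, Stats, 7)

LEFT JOIN keeps every row from `classes a`; unmatched rows get NULL for `classes b`'s columns.
Matching on a.class_id = b.class_id.
- a row (class_id=7): matches 2 b row(s) → 2 output row(s).
- a row (class_id=5): matches 1 b row(s) → 1 output row(s).
- a row (class_id=7): matches 2 b row(s) → 2 output row(s).
- a row (class_id=6): matches 1 b row(s) → 1 output row(s).
- a row (class_id=4): matches 1 b row(s) → 1 output row(s).
After projecting and ordering:
b.subject | b.class_id | a.subject | a.class_id
Art | 7 | Art | 7
Art | 7 | Stats | 7
CS | 6 | CS | 6
Chem | 5 | Chem | 5
Econ | 4 | Econ | 4
Stats | 7 | Art | 7
Stats | 7 | Stats | 7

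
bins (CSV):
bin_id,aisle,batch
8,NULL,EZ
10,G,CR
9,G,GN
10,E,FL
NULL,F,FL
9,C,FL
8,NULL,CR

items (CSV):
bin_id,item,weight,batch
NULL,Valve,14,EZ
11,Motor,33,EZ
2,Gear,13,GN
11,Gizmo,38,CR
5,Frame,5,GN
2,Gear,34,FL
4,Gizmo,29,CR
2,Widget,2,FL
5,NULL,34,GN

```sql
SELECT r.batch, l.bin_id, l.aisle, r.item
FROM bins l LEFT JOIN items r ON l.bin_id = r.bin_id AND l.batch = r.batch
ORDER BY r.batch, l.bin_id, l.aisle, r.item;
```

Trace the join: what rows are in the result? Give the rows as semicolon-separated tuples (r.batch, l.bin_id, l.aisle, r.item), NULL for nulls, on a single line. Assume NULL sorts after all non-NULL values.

LEFT JOIN keeps every row from `bins`; unmatched rows get NULL for `items`'s columns.
Matching on l.bin_id = r.bin_id AND l.batch = r.batch. A NULL in a compared column never satisfies the condition.
Matched pairs: 0; unmatched l rows kept: 7.

(NULL, 8, NULL, NULL); (NULL, 8, NULL, NULL); (NULL, 9, C, NULL); (NULL, 9, G, NULL); (NULL, 10, E, NULL); (NULL, 10, G, NULL); (NULL, NULL, F, NULL)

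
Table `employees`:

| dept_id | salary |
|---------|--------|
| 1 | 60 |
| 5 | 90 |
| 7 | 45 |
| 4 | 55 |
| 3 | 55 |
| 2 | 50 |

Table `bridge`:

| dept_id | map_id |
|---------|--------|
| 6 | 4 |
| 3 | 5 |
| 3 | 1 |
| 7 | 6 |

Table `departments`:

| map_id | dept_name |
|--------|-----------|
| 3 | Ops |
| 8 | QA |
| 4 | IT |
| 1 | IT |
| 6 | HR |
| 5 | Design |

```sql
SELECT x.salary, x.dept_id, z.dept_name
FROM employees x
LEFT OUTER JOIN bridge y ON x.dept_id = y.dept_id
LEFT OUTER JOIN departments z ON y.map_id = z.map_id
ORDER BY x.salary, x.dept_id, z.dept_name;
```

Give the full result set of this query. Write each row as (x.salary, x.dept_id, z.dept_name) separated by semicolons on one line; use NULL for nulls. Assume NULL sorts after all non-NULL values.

Step 1 — x LEFT JOIN y on dept_id → 7 row(s).
Then LEFT JOIN `departments z` on map_id: each of those 7 rows is kept; rows whose y.map_id has no match in z get NULL for z's columns.

(45, 7, HR); (50, 2, NULL); (55, 3, Design); (55, 3, IT); (55, 4, NULL); (60, 1, NULL); (90, 5, NULL)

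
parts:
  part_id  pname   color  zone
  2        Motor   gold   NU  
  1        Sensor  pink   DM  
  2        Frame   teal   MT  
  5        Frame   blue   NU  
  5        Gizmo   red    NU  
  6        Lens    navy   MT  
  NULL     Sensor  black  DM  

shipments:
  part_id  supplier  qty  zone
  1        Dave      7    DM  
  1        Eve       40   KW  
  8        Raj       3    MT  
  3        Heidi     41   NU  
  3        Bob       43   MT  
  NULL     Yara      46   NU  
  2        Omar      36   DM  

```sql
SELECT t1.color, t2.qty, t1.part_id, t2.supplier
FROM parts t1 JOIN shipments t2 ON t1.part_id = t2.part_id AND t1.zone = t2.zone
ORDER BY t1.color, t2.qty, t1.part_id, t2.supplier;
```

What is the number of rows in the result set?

1

INNER JOIN keeps only pairs where the ON condition holds.
Matching on t1.part_id = t2.part_id AND t1.zone = t2.zone. A NULL in a compared column never satisfies the condition.
- t1 (part_id=2, zone=NU) has no partner → excluded.
- t1 (part_id=1, zone=DM) pairs with 1 row(s) of t2.
- t1 (part_id=2, zone=MT) has no partner → excluded.
- t1 (part_id=5, zone=NU) has no partner → excluded.
- t1 (part_id=5, zone=NU) has no partner → excluded.
- t1 (part_id=6, zone=MT) has no partner → excluded.
- t1 (part_id=NULL, zone=DM) has no partner → excluded.
Total: 1 rows.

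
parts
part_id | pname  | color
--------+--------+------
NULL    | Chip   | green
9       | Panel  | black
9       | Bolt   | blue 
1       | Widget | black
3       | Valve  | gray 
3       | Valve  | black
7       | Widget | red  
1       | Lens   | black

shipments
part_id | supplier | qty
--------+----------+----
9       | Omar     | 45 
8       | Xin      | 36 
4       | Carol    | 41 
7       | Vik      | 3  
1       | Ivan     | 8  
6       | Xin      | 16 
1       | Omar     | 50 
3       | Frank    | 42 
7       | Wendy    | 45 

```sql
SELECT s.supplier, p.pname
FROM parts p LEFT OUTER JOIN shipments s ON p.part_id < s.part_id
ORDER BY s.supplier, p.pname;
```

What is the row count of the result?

LEFT JOIN keeps every row from `parts`; unmatched rows get NULL for `shipments`'s columns.
Matching on p.part_id < s.part_id. A NULL in a compared column never satisfies the condition.
- p[0] part_id=NULL → no match; kept with NULLs on the s side.
- p[1] part_id=9 → no match; kept with NULLs on the s side.
- p[2] part_id=9 → no match; kept with NULLs on the s side.
- p[3] part_id=1 → 7 match(es) in s → 7 row(s).
- p[4] part_id=3 → 6 match(es) in s → 6 row(s).
- p[5] part_id=3 → 6 match(es) in s → 6 row(s).
- p[6] part_id=7 → 2 match(es) in s → 2 row(s).
- p[7] part_id=1 → 7 match(es) in s → 7 row(s).
Total: 28 matched + 3 padded = 31 rows.

31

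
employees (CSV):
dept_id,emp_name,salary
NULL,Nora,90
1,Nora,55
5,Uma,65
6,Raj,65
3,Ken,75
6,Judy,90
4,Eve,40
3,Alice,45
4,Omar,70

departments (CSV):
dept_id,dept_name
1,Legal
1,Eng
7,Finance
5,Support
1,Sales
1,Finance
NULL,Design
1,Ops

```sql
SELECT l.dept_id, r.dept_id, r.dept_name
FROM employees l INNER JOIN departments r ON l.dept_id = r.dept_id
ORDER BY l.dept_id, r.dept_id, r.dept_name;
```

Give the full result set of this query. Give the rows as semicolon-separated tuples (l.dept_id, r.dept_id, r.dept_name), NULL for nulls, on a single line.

(1, 1, Eng); (1, 1, Finance); (1, 1, Legal); (1, 1, Ops); (1, 1, Sales); (5, 5, Support)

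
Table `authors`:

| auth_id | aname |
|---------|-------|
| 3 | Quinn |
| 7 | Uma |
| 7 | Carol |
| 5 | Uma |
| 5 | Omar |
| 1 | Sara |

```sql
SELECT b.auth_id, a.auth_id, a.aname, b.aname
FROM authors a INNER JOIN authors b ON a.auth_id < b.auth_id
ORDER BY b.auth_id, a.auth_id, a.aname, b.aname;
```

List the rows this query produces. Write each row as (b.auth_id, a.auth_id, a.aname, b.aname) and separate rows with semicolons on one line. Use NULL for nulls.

(3, 1, Sara, Quinn); (5, 1, Sara, Omar); (5, 1, Sara, Uma); (5, 3, Quinn, Omar); (5, 3, Quinn, Uma); (7, 1, Sara, Carol); (7, 1, Sara, Uma); (7, 3, Quinn, Carol); (7, 3, Quinn, Uma); (7, 5, Omar, Carol); (7, 5, Omar, Uma); (7, 5, Uma, Carol); (7, 5, Uma, Uma)

INNER JOIN keeps only pairs where the ON condition holds.
Matching on a.auth_id < b.auth_id.
- auth_id=3: 4 matching b row(s), so 4 row(s) emitted.
- auth_id=7: no matching b row, dropped.
- auth_id=7: no matching b row, dropped.
- auth_id=5: 2 matching b row(s), so 2 row(s) emitted.
- auth_id=5: 2 matching b row(s), so 2 row(s) emitted.
- auth_id=1: 5 matching b row(s), so 5 row(s) emitted.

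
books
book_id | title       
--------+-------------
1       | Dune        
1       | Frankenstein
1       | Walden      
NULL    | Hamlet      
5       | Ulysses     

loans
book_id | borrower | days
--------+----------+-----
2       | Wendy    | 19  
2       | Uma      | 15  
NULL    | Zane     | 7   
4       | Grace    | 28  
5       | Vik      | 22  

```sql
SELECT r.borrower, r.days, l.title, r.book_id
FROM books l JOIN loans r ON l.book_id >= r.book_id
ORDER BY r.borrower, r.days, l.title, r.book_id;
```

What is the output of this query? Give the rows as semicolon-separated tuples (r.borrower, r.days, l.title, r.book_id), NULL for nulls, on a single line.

(Grace, 28, Ulysses, 4); (Uma, 15, Ulysses, 2); (Vik, 22, Ulysses, 5); (Wendy, 19, Ulysses, 2)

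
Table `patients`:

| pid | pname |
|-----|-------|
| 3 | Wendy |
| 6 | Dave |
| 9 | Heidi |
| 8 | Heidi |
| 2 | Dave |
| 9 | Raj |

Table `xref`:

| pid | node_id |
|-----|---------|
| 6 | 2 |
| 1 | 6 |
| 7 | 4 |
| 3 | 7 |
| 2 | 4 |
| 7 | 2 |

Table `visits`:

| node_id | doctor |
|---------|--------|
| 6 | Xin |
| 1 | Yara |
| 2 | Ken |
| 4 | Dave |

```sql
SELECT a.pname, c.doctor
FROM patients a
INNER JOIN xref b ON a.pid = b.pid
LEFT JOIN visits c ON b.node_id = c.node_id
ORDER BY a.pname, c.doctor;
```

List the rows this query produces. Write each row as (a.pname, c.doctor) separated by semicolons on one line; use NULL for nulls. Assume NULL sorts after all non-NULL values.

Joins associate left-to-right: patients INNER JOIN xref on pid gives 3 intermediate row(s).
Then LEFT JOIN `visits c` on node_id: each of those 3 rows is kept; rows whose b.node_id has no match in c get NULL for c's columns.

(Dave, Dave); (Dave, Ken); (Wendy, NULL)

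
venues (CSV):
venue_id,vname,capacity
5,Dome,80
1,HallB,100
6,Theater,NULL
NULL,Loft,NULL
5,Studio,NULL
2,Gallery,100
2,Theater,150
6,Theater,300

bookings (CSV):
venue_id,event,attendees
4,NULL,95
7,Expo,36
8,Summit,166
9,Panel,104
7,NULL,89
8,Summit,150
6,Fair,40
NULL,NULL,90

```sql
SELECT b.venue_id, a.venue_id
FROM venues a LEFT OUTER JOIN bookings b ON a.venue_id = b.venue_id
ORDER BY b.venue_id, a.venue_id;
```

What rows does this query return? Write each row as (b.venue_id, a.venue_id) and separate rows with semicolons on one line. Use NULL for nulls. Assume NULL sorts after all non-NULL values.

(6, 6); (6, 6); (NULL, 1); (NULL, 2); (NULL, 2); (NULL, 5); (NULL, 5); (NULL, NULL)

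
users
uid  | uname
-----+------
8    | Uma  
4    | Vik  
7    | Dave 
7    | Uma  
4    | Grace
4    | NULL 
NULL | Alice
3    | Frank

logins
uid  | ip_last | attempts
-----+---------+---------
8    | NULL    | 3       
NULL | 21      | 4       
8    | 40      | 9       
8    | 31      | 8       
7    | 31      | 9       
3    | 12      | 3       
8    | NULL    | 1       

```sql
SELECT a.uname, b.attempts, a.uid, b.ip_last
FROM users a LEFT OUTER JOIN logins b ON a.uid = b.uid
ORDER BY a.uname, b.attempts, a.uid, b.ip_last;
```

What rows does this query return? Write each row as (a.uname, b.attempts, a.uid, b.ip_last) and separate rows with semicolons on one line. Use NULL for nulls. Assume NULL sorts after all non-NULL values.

(Alice, NULL, NULL, NULL); (Dave, 9, 7, 31); (Frank, 3, 3, 12); (Grace, NULL, 4, NULL); (Uma, 1, 8, NULL); (Uma, 3, 8, NULL); (Uma, 8, 8, 31); (Uma, 9, 7, 31); (Uma, 9, 8, 40); (Vik, NULL, 4, NULL); (NULL, NULL, 4, NULL)

LEFT JOIN keeps every row from `users`; unmatched rows get NULL for `logins`'s columns.
Matching on a.uid = b.uid. A NULL in a compared column never satisfies the condition.
- a[0] uid=8 → 4 match(es) in b → 4 row(s).
- a[1] uid=4 → no match; kept with NULLs on the b side.
- a[2] uid=7 → 1 match(es) in b → 1 row(s).
- a[3] uid=7 → 1 match(es) in b → 1 row(s).
- a[4] uid=4 → no match; kept with NULLs on the b side.
- a[5] uid=4 → no match; kept with NULLs on the b side.
- a[6] uid=NULL → no match; kept with NULLs on the b side.
- a[7] uid=3 → 1 match(es) in b → 1 row(s).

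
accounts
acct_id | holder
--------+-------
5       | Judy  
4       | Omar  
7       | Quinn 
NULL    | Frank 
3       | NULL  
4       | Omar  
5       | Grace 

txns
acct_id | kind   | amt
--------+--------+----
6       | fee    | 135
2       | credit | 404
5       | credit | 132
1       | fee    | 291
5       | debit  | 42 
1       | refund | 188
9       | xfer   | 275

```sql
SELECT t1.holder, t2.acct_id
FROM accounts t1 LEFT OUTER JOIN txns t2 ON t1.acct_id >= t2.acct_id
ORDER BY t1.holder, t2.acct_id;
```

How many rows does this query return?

26

LEFT JOIN keeps every row from `accounts`; unmatched rows get NULL for `txns`'s columns.
Matching on t1.acct_id >= t2.acct_id. A NULL in a compared column never satisfies the condition.
Matched pairs: 25; unmatched t1 rows kept: 1.
Total: 25 matched + 1 padded = 26 rows.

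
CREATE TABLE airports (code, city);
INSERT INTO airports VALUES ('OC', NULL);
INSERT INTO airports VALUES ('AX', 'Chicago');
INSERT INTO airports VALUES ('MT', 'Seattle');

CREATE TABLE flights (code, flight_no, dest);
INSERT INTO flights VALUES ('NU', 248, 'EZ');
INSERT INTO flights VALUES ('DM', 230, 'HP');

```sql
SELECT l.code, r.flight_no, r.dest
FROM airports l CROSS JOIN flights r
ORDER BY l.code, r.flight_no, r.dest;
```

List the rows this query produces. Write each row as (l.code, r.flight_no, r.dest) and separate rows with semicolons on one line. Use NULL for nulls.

(AX, 230, HP); (AX, 248, EZ); (MT, 230, HP); (MT, 248, EZ); (OC, 230, HP); (OC, 248, EZ)

CROSS JOIN pairs every row of `airports` with every row of `flights`: 3 × 2 = 6 rows.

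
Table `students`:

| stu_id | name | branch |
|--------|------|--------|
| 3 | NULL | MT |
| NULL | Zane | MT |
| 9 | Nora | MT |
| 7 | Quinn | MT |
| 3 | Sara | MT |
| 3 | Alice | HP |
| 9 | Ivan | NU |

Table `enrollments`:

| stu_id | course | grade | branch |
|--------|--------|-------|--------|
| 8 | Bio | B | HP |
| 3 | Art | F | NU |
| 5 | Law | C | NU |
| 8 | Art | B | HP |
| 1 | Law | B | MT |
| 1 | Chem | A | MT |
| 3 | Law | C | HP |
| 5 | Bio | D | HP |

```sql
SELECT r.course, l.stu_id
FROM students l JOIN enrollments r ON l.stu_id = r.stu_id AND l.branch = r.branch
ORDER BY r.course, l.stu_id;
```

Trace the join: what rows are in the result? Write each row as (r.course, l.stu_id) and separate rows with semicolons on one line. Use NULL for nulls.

(Law, 3)

INNER JOIN keeps only pairs where the ON condition holds.
Matching on l.stu_id = r.stu_id AND l.branch = r.branch. A NULL in a compared column never satisfies the condition.
Matched pairs: 1.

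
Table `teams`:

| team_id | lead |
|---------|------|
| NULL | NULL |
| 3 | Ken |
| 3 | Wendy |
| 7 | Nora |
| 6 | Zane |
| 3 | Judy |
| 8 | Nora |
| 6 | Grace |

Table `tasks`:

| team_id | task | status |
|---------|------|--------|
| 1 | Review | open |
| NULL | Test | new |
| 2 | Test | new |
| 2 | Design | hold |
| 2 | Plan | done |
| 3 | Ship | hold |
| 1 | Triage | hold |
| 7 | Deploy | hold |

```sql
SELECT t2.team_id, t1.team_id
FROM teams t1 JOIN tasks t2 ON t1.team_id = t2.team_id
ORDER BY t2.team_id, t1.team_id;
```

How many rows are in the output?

4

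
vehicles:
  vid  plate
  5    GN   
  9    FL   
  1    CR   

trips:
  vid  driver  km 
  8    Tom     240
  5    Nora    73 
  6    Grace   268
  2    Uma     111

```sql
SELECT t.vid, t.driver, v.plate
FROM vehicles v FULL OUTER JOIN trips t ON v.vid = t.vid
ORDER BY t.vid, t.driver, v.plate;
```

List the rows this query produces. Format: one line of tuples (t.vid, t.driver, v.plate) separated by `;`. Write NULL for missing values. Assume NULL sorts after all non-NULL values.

FULL OUTER JOIN keeps every row from both sides; unmatched rows get NULL for the other side's columns.
Matching on v.vid = t.vid.
Matched pairs: 1; unmatched v rows kept: 2; unmatched t rows kept: 3.

(2, Uma, NULL); (5, Nora, GN); (6, Grace, NULL); (8, Tom, NULL); (NULL, NULL, CR); (NULL, NULL, FL)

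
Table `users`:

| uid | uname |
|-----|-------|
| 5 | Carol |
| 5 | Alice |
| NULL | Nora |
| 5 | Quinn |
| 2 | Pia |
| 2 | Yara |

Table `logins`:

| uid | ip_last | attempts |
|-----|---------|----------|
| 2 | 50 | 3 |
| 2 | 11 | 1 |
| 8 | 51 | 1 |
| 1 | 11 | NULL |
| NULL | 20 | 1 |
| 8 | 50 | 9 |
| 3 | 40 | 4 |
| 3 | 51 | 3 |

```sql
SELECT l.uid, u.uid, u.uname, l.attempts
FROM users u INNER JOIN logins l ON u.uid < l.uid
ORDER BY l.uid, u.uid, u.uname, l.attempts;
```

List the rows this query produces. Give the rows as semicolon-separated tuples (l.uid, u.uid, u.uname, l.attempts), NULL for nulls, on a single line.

(3, 2, Pia, 3); (3, 2, Pia, 4); (3, 2, Yara, 3); (3, 2, Yara, 4); (8, 2, Pia, 1); (8, 2, Pia, 9); (8, 2, Yara, 1); (8, 2, Yara, 9); (8, 5, Alice, 1); (8, 5, Alice, 9); (8, 5, Carol, 1); (8, 5, Carol, 9); (8, 5, Quinn, 1); (8, 5, Quinn, 9)

INNER JOIN keeps only pairs where the ON condition holds.
Matching on u.uid < l.uid. A NULL in a compared column never satisfies the condition.
- u[0] uid=5 → 2 match(es) in l → 2 row(s).
- u[1] uid=5 → 2 match(es) in l → 2 row(s).
- u[2] uid=NULL → no match; dropped.
- u[3] uid=5 → 2 match(es) in l → 2 row(s).
- u[4] uid=2 → 4 match(es) in l → 4 row(s).
- u[5] uid=2 → 4 match(es) in l → 4 row(s).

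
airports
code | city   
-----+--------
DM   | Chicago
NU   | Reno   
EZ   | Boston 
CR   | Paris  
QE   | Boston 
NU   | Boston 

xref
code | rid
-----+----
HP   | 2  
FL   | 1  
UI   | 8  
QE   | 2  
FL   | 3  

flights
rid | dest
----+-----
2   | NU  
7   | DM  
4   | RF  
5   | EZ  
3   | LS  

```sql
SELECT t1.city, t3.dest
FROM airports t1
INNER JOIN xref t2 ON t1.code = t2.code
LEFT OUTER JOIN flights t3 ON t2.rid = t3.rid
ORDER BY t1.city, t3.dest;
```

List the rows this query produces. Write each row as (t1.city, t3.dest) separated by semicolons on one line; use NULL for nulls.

(Boston, NU)

Evaluate left to right. First `airports t1 INNER JOIN xref t2` on code: 1 row(s).
Then LEFT JOIN `flights t3` on rid: each of those 1 rows is kept; rows whose t2.rid has no match in t3 get NULL for t3's columns.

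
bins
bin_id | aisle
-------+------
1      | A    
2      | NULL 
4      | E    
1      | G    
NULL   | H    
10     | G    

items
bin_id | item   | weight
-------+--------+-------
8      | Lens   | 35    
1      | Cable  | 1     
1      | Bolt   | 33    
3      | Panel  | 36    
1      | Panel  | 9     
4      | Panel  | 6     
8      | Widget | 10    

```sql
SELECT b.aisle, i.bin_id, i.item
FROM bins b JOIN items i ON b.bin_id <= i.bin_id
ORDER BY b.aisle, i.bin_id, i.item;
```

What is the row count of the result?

INNER JOIN keeps only pairs where the ON condition holds.
Matching on b.bin_id <= i.bin_id. A NULL in a compared column never satisfies the condition.
- b row (bin_id=1): matches 7 i row(s) → 7 output row(s).
- b row (bin_id=2): matches 4 i row(s) → 4 output row(s).
- b row (bin_id=4): matches 3 i row(s) → 3 output row(s).
- b row (bin_id=1): matches 7 i row(s) → 7 output row(s).
- b row (bin_id=NULL): no match → dropped.
- b row (bin_id=10): no match → dropped.
Total: 21 rows.

21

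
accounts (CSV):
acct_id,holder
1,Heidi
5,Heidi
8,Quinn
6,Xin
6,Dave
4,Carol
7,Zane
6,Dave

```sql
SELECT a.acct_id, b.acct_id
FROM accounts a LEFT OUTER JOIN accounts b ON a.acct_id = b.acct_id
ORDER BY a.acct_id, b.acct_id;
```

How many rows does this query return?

LEFT JOIN keeps every row from `accounts a`; unmatched rows get NULL for `accounts b`'s columns.
Matching on a.acct_id = b.acct_id.
- acct_id=1: 1 matching b row(s), so 1 row(s) emitted.
- acct_id=5: 1 matching b row(s), so 1 row(s) emitted.
- acct_id=8: 1 matching b row(s), so 1 row(s) emitted.
- acct_id=6: 3 matching b row(s), so 3 row(s) emitted.
- acct_id=6: 3 matching b row(s), so 3 row(s) emitted.
- acct_id=4: 1 matching b row(s), so 1 row(s) emitted.
- acct_id=7: 1 matching b row(s), so 1 row(s) emitted.
- acct_id=6: 3 matching b row(s), so 3 row(s) emitted.
Total: 14 rows.

14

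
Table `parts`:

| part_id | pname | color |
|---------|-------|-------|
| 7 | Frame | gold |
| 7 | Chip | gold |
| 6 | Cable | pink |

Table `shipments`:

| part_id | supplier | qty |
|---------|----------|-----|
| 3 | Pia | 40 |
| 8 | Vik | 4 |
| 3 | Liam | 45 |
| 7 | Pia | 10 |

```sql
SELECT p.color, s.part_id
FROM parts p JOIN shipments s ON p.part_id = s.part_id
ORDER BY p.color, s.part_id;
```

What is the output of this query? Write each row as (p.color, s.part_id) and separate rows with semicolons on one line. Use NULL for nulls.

(gold, 7); (gold, 7)

INNER JOIN keeps only pairs where the ON condition holds.
Matching on p.part_id = s.part_id.
Matched pairs: 2.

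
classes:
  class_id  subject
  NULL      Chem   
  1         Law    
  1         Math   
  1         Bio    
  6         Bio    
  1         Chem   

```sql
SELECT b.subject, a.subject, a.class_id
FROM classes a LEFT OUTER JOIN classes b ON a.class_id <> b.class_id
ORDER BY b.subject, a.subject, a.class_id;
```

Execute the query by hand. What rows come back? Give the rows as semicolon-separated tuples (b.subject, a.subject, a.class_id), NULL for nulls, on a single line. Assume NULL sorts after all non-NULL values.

LEFT JOIN keeps every row from `classes a`; unmatched rows get NULL for `classes b`'s columns.
Matching on a.class_id <> b.class_id. A NULL in a compared column never satisfies the condition.
- a (class_id=NULL) has no partner → padded with NULL.
- a (class_id=1) pairs with 1 row(s) of b.
- a (class_id=1) pairs with 1 row(s) of b.
- a (class_id=1) pairs with 1 row(s) of b.
- a (class_id=6) pairs with 4 row(s) of b.
- a (class_id=1) pairs with 1 row(s) of b.
After projecting and ordering:
b.subject | a.subject | a.class_id
Bio | Bio | 1
Bio | Bio | 6
Bio | Chem | 1
Bio | Law | 1
Bio | Math | 1
Chem | Bio | 6
Law | Bio | 6
Math | Bio | 6
NULL | Chem | NULL

(Bio, Bio, 1); (Bio, Bio, 6); (Bio, Chem, 1); (Bio, Law, 1); (Bio, Math, 1); (Chem, Bio, 6); (Law, Bio, 6); (Math, Bio, 6); (NULL, Chem, NULL)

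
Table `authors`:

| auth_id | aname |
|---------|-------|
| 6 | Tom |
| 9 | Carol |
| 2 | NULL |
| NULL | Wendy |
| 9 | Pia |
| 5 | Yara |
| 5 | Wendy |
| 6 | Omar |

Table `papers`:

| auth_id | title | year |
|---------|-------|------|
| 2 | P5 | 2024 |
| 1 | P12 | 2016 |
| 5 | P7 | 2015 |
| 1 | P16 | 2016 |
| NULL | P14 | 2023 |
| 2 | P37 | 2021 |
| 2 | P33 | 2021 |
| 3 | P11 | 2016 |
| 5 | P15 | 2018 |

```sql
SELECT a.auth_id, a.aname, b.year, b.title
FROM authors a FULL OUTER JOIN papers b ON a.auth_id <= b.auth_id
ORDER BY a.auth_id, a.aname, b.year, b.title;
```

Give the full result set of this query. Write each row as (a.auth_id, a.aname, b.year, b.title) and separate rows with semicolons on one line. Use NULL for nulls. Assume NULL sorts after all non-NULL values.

FULL OUTER JOIN keeps every row from both sides; unmatched rows get NULL for the other side's columns.
Matching on a.auth_id <= b.auth_id. A NULL in a compared column never satisfies the condition.
Matched pairs: 10; unmatched a rows kept: 5; unmatched b rows kept: 3.

(2, NULL, 2015, P7); (2, NULL, 2016, P11); (2, NULL, 2018, P15); (2, NULL, 2021, P33); (2, NULL, 2021, P37); (2, NULL, 2024, P5); (5, Wendy, 2015, P7); (5, Wendy, 2018, P15); (5, Yara, 2015, P7); (5, Yara, 2018, P15); (6, Omar, NULL, NULL); (6, Tom, NULL, NULL); (9, Carol, NULL, NULL); (9, Pia, NULL, NULL); (NULL, Wendy, NULL, NULL); (NULL, NULL, 2016, P12); (NULL, NULL, 2016, P16); (NULL, NULL, 2023, P14)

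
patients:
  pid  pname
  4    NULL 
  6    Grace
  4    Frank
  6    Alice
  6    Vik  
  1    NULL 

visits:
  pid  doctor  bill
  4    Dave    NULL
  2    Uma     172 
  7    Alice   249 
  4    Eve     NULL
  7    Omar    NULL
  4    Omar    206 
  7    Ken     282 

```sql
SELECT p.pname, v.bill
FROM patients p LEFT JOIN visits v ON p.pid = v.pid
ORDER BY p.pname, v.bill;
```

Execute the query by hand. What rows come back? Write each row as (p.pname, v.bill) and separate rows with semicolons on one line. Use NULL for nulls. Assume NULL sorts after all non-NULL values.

LEFT JOIN keeps every row from `patients`; unmatched rows get NULL for `visits`'s columns.
Matching on p.pid = v.pid.
- p[0] pid=4 → 3 match(es) in v → 3 row(s).
- p[1] pid=6 → no match; kept with NULLs on the v side.
- p[2] pid=4 → 3 match(es) in v → 3 row(s).
- p[3] pid=6 → no match; kept with NULLs on the v side.
- p[4] pid=6 → no match; kept with NULLs on the v side.
- p[5] pid=1 → no match; kept with NULLs on the v side.
After projecting and ordering:
p.pname | v.bill
Alice | NULL
Frank | 206
Frank | NULL
Frank | NULL
Grace | NULL
Vik | NULL
NULL | 206
NULL | NULL
NULL | NULL
NULL | NULL

(Alice, NULL); (Frank, 206); (Frank, NULL); (Frank, NULL); (Grace, NULL); (Vik, NULL); (NULL, 206); (NULL, NULL); (NULL, NULL); (NULL, NULL)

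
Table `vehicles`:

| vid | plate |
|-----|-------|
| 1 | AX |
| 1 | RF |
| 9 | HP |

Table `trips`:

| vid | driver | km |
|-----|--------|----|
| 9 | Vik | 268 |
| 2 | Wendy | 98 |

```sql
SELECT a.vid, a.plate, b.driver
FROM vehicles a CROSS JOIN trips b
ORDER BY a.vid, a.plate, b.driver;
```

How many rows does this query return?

CROSS JOIN pairs every row of `vehicles` with every row of `trips`: 3 × 2 = 6 rows.

6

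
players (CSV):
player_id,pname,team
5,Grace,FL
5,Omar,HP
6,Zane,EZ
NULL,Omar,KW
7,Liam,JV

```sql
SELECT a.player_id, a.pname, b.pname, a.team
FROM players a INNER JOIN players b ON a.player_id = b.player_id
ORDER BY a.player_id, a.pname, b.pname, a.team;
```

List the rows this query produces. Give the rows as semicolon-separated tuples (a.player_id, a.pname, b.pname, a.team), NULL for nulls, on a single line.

(5, Grace, Grace, FL); (5, Grace, Omar, FL); (5, Omar, Grace, HP); (5, Omar, Omar, HP); (6, Zane, Zane, EZ); (7, Liam, Liam, JV)

INNER JOIN keeps only pairs where the ON condition holds.
Matching on a.player_id = b.player_id. A NULL in a compared column never satisfies the condition.
Matched pairs: 6.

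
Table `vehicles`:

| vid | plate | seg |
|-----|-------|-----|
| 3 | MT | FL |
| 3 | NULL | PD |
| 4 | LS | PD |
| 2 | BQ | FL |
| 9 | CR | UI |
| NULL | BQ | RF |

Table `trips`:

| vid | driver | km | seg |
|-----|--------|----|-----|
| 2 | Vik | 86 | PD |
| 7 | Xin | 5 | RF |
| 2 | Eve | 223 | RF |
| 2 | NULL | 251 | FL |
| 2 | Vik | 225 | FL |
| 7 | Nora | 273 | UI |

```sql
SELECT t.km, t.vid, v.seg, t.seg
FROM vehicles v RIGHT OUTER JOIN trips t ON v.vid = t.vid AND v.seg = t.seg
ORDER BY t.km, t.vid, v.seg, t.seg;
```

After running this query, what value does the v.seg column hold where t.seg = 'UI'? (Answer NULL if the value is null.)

RIGHT JOIN keeps every row from `trips`; unmatched rows get NULL for `vehicles`'s columns.
Matching on v.vid = t.vid AND v.seg = t.seg. A NULL in a compared column never satisfies the condition.
Matched pairs: 2; unmatched t rows kept: 4.

NULL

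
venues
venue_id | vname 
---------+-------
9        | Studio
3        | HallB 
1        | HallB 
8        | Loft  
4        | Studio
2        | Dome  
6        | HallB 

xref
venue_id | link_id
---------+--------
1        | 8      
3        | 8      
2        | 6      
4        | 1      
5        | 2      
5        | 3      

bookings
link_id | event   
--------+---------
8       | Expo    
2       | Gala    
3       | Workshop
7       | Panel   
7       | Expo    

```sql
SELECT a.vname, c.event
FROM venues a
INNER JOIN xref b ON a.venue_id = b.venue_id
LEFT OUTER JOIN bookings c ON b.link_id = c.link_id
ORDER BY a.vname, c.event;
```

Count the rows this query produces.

4

Joins associate left-to-right: venues INNER JOIN xref on venue_id gives 4 intermediate row(s).
Then LEFT JOIN `bookings c` on link_id: each of those 4 rows is kept; rows whose b.link_id has no match in c get NULL for c's columns.
Result: 4 row(s).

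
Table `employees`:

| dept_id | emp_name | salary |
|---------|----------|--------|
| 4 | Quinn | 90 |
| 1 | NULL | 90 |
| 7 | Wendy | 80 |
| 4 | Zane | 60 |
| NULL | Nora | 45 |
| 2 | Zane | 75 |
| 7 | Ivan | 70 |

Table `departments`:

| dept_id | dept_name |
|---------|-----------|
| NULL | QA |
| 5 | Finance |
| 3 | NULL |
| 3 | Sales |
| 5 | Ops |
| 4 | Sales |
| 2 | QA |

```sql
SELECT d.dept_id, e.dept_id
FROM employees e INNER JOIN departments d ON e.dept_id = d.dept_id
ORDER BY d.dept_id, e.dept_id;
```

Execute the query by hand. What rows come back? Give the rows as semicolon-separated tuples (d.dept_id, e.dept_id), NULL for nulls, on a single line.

INNER JOIN keeps only pairs where the ON condition holds.
Matching on e.dept_id = d.dept_id. A NULL in a compared column never satisfies the condition.
- dept_id=4: 1 matching d row(s), so 1 row(s) emitted.
- dept_id=1: no matching d row, dropped.
- dept_id=7: no matching d row, dropped.
- dept_id=4: 1 matching d row(s), so 1 row(s) emitted.
- dept_id=NULL: no matching d row, dropped.
- dept_id=2: 1 matching d row(s), so 1 row(s) emitted.
- dept_id=7: no matching d row, dropped.
After projecting and ordering:
d.dept_id | e.dept_id
2 | 2
4 | 4
4 | 4

(2, 2); (4, 4); (4, 4)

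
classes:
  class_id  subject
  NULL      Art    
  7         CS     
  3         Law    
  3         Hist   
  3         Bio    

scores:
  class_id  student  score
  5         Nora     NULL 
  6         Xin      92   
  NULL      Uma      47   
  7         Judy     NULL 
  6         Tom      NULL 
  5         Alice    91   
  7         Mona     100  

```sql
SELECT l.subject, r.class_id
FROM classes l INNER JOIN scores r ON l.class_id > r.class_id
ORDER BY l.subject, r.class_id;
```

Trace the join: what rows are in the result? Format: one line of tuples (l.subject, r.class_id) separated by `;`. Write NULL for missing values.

INNER JOIN keeps only pairs where the ON condition holds.
Matching on l.class_id > r.class_id. A NULL in a compared column never satisfies the condition.
- l[0] class_id=NULL → no match; dropped.
- l[1] class_id=7 → 4 match(es) in r → 4 row(s).
- l[2] class_id=3 → no match; dropped.
- l[3] class_id=3 → no match; dropped.
- l[4] class_id=3 → no match; dropped.
After projecting and ordering:
l.subject | r.class_id
CS | 5
CS | 5
CS | 6
CS | 6

(CS, 5); (CS, 5); (CS, 6); (CS, 6)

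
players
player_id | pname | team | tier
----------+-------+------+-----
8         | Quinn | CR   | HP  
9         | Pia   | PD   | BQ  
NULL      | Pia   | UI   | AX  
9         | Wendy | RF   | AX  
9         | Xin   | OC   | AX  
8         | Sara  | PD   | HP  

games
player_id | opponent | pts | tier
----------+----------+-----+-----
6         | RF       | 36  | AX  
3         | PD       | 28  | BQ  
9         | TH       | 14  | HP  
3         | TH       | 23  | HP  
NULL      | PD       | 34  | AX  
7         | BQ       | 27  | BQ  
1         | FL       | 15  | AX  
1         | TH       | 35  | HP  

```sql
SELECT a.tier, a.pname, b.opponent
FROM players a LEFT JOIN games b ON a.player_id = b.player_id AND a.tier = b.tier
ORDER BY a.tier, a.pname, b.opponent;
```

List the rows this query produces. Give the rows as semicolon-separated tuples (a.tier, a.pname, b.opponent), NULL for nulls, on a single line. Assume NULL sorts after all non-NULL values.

LEFT JOIN keeps every row from `players`; unmatched rows get NULL for `games`'s columns.
Matching on a.player_id = b.player_id AND a.tier = b.tier. A NULL in a compared column never satisfies the condition.
Matched pairs: 0; unmatched a rows kept: 6.

(AX, Pia, NULL); (AX, Wendy, NULL); (AX, Xin, NULL); (BQ, Pia, NULL); (HP, Quinn, NULL); (HP, Sara, NULL)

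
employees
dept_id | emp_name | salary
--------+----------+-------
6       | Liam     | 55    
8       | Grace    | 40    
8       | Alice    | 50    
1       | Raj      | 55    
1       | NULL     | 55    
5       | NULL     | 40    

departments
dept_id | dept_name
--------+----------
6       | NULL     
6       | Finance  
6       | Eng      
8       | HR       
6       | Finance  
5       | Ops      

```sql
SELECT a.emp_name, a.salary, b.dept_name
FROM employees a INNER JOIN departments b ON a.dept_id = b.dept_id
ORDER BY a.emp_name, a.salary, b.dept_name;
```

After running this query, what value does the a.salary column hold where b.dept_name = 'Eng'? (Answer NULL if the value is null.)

INNER JOIN keeps only pairs where the ON condition holds.
Matching on a.dept_id = b.dept_id.
- a (dept_id=6) pairs with 4 row(s) of b.
- a (dept_id=8) pairs with 1 row(s) of b.
- a (dept_id=8) pairs with 1 row(s) of b.
- a (dept_id=1) has no partner → excluded.
- a (dept_id=1) has no partner → excluded.
- a (dept_id=5) pairs with 1 row(s) of b.

55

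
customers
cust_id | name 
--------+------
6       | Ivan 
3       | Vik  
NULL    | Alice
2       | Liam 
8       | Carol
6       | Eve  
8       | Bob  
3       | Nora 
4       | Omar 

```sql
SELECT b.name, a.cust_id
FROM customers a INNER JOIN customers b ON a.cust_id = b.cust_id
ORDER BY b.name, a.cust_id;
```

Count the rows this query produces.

14

INNER JOIN keeps only pairs where the ON condition holds.
Matching on a.cust_id = b.cust_id. A NULL in a compared column never satisfies the condition.
Matched pairs: 14.
Total: 14 rows.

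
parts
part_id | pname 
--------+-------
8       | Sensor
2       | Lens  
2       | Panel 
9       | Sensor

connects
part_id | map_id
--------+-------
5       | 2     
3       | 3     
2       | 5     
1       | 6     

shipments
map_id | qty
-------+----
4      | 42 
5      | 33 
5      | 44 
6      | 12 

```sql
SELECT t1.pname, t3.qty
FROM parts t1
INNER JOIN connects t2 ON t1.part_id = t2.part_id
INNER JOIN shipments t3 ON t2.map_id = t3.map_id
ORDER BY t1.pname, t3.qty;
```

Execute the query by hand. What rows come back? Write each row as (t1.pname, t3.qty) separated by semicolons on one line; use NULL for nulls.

Evaluate left to right. First `parts t1 INNER JOIN connects t2` on part_id: 2 row(s).
Then INNER JOIN `shipments t3` on map_id: keep only rows whose t2.map_id appears in t3.

(Lens, 33); (Lens, 44); (Panel, 33); (Panel, 44)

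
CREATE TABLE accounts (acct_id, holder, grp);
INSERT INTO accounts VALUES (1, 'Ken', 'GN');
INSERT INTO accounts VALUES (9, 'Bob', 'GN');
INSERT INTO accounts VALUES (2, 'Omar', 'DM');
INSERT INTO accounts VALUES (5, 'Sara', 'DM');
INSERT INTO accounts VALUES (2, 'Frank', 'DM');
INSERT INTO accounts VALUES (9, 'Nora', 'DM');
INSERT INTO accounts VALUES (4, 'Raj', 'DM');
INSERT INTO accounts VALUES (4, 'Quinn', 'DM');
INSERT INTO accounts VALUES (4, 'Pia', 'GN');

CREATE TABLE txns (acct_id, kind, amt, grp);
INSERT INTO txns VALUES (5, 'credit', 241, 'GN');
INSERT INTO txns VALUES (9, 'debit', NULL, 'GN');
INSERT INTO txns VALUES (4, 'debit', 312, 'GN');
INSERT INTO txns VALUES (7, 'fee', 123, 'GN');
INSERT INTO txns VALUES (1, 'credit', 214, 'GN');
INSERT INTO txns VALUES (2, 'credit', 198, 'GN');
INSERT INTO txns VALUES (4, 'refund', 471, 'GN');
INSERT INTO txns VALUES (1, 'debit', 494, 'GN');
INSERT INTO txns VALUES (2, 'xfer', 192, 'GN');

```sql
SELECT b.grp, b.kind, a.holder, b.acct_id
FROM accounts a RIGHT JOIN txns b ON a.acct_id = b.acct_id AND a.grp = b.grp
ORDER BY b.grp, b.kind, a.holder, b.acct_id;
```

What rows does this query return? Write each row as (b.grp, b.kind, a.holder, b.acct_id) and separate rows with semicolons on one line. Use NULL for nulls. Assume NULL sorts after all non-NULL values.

RIGHT JOIN keeps every row from `txns`; unmatched rows get NULL for `accounts`'s columns.
Matching on a.acct_id = b.acct_id AND a.grp = b.grp.
- acct_id=1, grp=GN: 2 matching b row(s), so 2 row(s) emitted.
- acct_id=9, grp=GN: 1 matching b row(s), so 1 row(s) emitted.
- acct_id=2, grp=DM: no matching b row.
- acct_id=5, grp=DM: no matching b row.
- acct_id=2, grp=DM: no matching b row.
- acct_id=9, grp=DM: no matching b row.
- acct_id=4, grp=DM: no matching b row.
- acct_id=4, grp=DM: no matching b row.
- acct_id=4, grp=GN: 2 matching b row(s), so 2 row(s) emitted.
- 4 row(s) from b found no a partner → padded with NULL.
After projecting and ordering:
b.grp | b.kind | a.holder | b.acct_id
GN | credit | Ken | 1
GN | credit | NULL | 2
GN | credit | NULL | 5
GN | debit | Bob | 9
GN | debit | Ken | 1
GN | debit | Pia | 4
GN | fee | NULL | 7
GN | refund | Pia | 4
GN | xfer | NULL | 2

(GN, credit, Ken, 1); (GN, credit, NULL, 2); (GN, credit, NULL, 5); (GN, debit, Bob, 9); (GN, debit, Ken, 1); (GN, debit, Pia, 4); (GN, fee, NULL, 7); (GN, refund, Pia, 4); (GN, xfer, NULL, 2)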